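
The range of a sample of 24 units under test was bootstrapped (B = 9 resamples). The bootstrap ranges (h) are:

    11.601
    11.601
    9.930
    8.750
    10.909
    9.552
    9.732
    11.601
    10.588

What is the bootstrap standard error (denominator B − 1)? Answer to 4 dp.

SE* = 1.0417

Bootstrap SE is the standard deviation of the 9 replicate ranges.
Mean of replicates: (11.601 + 11.601 + 9.930 + 8.750 + 10.909 + 9.552 + 9.732 + 11.601 + 10.588) / 9 = 94.26400 / 9 = 10.47378
Sum of squared deviations: (+1.12722)² + (+1.12722)² + (−0.54378)² + (−1.72378)² + (+0.43522)² + (−0.92178)² + (−0.74178)² + (+1.12722)² + (+0.11422)² = 8.68137
Variance = 8.68137 / 8 = 1.08517
SE* = √1.08517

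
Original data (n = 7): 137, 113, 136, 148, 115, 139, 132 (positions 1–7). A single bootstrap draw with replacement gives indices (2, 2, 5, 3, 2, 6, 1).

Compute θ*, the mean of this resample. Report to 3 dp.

Resample values: 113, 113, 115, 136, 113, 139, 137.
Mean = (113 + 113 + 115 + 136 + 113 + 139 + 137) / 7 = 866.0 / 7 = 123.714

θ* = 123.714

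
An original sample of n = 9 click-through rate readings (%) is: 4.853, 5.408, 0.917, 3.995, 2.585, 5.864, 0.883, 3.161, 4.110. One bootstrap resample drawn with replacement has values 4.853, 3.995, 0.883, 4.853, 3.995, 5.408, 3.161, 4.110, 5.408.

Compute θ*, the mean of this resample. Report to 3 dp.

θ* = 4.074

Mean = (4.853 + 3.995 + 0.883 + 4.853 + 3.995 + 5.408 + 3.161 + 4.110 + 5.408) / 9 = 36.6660 / 9 = 4.074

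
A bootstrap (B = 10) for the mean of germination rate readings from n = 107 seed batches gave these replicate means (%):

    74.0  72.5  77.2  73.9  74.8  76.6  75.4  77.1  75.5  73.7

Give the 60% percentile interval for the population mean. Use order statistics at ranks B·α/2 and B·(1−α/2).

Sorted replicates: 72.5, 73.7, 73.9, 74.0, 74.8, 75.4, 75.5, 76.6, 77.1, 77.2
α = 0.40; lower rank = 10 × 0.200 = 2; upper rank = 10 × 0.800 = 8.
The 2nd smallest replicate is 73.7; the 8th is 76.6.

(73.7, 76.6)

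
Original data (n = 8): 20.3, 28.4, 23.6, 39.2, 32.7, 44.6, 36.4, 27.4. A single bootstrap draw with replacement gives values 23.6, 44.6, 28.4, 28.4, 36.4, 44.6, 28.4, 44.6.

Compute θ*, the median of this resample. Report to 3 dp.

Sorted: 23.6, 28.4, 28.4, 28.4, 36.4, 44.6, 44.6, 44.6
Median = average of the two middle values = 32.400

θ* = 32.400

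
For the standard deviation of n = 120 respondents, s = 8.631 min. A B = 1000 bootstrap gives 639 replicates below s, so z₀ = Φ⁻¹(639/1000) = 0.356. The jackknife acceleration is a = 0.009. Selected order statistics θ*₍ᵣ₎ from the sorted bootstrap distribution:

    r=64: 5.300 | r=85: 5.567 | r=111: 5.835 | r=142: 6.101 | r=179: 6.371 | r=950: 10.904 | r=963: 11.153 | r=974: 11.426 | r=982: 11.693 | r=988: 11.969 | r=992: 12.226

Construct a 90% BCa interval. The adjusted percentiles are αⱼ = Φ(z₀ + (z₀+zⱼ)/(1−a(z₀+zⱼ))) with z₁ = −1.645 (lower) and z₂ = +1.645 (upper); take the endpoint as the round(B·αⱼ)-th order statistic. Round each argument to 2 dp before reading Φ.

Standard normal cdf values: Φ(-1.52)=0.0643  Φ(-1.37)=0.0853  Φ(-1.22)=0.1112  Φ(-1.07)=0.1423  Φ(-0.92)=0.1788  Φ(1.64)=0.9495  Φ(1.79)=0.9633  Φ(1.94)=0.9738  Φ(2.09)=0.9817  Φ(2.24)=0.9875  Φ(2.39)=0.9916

(6.371, 12.226)

Lower: z₀ + z₁ = 0.356 + (-1.645) = -1.289; 1 − a(z₀+z₁) = 1 − (0.009)(-1.289) = 1.0116; argument = 0.356 + (-1.289)/1.0116 = -0.9182 → -0.92.
α₁ = Φ(-0.92) = 0.1788; rank = round(1000 × 0.1788) = 179; θ*₍179₎ = 6.371.
Upper: z₀ + z₂ = 2.001; 1 − a(z₀+z₂) = 0.9820; argument = 2.3937 → 2.39; α₂ = 0.9916; rank = 992; θ*₍992₎ = 12.226.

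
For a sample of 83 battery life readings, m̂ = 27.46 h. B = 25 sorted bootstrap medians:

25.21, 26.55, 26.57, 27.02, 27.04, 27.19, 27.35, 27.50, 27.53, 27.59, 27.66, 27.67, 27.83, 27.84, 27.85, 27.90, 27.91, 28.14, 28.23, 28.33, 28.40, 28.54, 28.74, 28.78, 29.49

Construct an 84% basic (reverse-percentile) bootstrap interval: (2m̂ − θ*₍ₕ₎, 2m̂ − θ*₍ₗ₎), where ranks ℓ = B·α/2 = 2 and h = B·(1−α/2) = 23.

Percentile endpoints at ranks 2 and 23: θ*₍2₎ = 26.55, θ*₍23₎ = 28.74.
Basic interval reflects these around m̂:
  lower = 2 × 27.46 − 28.74 = 26.18
  upper = 2 × 27.46 − 26.55 = 28.37

(26.18, 28.37)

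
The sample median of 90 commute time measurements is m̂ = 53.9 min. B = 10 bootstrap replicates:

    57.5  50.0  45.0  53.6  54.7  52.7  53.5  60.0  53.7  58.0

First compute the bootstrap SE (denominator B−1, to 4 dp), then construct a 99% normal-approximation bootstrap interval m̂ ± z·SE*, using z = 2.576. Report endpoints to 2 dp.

Mean of replicates = 53.8700; sum of squared deviations = 163.7610; SE* = √(163.7610/9) = 4.2656
Margin = 2.576 × 4.2656 = 10.988
Interval: 53.9 ± 10.988

(42.91, 64.89)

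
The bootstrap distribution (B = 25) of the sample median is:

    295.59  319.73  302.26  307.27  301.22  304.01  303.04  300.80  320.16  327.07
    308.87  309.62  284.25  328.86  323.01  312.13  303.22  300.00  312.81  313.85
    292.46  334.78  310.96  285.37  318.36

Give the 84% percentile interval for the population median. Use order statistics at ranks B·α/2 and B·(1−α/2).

(285.37, 327.07)

Sorted replicates: 284.25, 285.37, 292.46, 295.59, 300.00, 300.80, 301.22, 302.26, 303.04, 303.22, 304.01, 307.27, 308.87, 309.62, 310.96, 312.13, 312.81, 313.85, 318.36, 319.73, 320.16, 323.01, 327.07, 328.86, 334.78
α = 0.16; lower rank = 25 × 0.080 = 2; upper rank = 25 × 0.920 = 23.
The 2nd smallest replicate is 285.37; the 23rd is 327.07.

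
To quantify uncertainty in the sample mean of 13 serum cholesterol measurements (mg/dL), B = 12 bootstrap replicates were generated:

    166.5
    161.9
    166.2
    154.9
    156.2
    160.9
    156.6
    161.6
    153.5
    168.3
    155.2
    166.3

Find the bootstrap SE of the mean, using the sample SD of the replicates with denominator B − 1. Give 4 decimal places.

SE* = 5.2922

Bootstrap SE is the standard deviation of the 12 replicate means.
Mean of replicates: (166.5 + 161.9 + 166.2 + 154.9 + 156.2 + 160.9 + 156.6 + 161.6 + 153.5 + 168.3 + 155.2 + 166.3) / 12 = 1928.10000 / 12 = 160.67500
Sum of squared deviations: (+5.82500)² + (+1.22500)² + (+5.52500)² + (−5.77500)² + (−4.47500)² + (+0.22500)² + (−4.07500)² + (+0.92500)² + (−7.17500)² + (+7.62500)² + (−5.47500)² + (+5.62500)² = 308.08250
Variance = 308.08250 / 11 = 28.00750
SE* = √28.00750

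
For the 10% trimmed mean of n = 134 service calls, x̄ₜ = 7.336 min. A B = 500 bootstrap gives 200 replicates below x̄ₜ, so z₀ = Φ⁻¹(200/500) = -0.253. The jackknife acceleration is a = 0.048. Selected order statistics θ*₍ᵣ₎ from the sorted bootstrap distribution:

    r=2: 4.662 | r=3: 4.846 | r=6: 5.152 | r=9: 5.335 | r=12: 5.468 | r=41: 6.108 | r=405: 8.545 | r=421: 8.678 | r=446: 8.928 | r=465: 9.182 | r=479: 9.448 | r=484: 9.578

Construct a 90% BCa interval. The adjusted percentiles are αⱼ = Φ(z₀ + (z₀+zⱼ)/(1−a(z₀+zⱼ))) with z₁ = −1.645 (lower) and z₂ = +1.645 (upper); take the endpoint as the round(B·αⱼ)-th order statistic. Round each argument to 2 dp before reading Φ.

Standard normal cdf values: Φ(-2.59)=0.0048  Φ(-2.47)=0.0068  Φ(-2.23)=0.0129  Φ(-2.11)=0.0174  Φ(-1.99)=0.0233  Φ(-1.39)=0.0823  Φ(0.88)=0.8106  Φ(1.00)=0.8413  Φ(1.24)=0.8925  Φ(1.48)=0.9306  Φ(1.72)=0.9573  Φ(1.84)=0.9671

Lower: z₀ + z₁ = -0.253 + (-1.645) = -1.898; 1 − a(z₀+z₁) = 1 − (0.048)(-1.898) = 1.0911; argument = -0.253 + (-1.898)/1.0911 = -1.9925 → -1.99.
α₁ = Φ(-1.99) = 0.0233; rank = round(500 × 0.0233) = 12; θ*₍12₎ = 5.468.
Upper: z₀ + z₂ = 1.392; 1 − a(z₀+z₂) = 0.9332; argument = 1.2387 → 1.24; α₂ = 0.8925; rank = 446; θ*₍446₎ = 8.928.

(5.468, 8.928)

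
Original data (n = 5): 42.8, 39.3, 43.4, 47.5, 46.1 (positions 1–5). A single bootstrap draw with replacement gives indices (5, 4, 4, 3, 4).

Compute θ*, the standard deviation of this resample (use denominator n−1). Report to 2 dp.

Resample values: 46.1, 47.5, 47.5, 43.4, 47.5.
Mean = 46.4000; sum of squared deviations = 12.7200
s² = 12.7200 / 4 = 3.1800
s = √3.1800 = 1.78

θ* = 1.78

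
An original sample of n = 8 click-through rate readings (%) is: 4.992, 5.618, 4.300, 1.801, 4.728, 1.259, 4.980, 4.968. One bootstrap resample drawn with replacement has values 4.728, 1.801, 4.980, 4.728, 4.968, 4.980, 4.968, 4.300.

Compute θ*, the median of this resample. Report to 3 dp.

θ* = 4.848

Sorted: 1.801, 4.300, 4.728, 4.728, 4.968, 4.968, 4.980, 4.980
Median = average of the two middle values = 4.848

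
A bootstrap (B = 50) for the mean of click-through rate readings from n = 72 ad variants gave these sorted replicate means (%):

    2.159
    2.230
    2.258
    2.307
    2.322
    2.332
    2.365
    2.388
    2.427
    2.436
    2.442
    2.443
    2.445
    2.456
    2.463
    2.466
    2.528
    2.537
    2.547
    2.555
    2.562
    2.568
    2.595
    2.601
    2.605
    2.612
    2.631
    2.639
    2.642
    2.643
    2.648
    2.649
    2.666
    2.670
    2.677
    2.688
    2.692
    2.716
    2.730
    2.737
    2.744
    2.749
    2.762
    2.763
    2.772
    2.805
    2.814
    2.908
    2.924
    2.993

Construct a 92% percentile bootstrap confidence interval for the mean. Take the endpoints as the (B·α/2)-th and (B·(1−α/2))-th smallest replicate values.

α = 0.08; lower rank = 50 × 0.040 = 2; upper rank = 50 × 0.960 = 48.
The 2nd smallest replicate is 2.230; the 48th is 2.908.

(2.230, 2.908)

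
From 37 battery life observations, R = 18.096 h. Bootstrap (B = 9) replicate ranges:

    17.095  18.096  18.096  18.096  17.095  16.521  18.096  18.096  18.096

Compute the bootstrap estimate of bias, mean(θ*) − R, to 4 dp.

mean(θ*) = (17.095 + 18.096 + 18.096 + 18.096 + 17.095 + 16.521 + 18.096 + 18.096 + 18.096) / 9 = 17.69856
bias = 17.69856 − 18.096

bias = −0.3974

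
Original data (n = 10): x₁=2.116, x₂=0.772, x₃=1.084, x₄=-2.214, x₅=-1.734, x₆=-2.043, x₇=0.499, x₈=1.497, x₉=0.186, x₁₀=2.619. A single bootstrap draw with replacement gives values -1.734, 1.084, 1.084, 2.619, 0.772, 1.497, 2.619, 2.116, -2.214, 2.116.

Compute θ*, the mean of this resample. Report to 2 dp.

Mean = ((-1.734) + 1.084 + 1.084 + 2.619 + 0.772 + 1.497 + 2.619 + 2.116 + (-2.214) + 2.116) / 10 = 9.9590 / 10 = 1.00

θ* = 1.00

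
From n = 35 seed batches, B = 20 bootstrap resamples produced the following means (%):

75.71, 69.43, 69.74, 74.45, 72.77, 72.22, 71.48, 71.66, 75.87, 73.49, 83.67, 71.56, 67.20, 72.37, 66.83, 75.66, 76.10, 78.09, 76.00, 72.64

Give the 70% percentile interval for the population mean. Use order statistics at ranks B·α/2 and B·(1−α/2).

Sorted replicates: 66.83, 67.20, 69.43, 69.74, 71.48, 71.56, 71.66, 72.22, 72.37, 72.64, 72.77, 73.49, 74.45, 75.66, 75.71, 75.87, 76.00, 76.10, 78.09, 83.67
α = 0.30; lower rank = 20 × 0.150 = 3; upper rank = 20 × 0.850 = 17.
The 3rd smallest replicate is 69.43; the 17th is 76.00.

(69.43, 76.00)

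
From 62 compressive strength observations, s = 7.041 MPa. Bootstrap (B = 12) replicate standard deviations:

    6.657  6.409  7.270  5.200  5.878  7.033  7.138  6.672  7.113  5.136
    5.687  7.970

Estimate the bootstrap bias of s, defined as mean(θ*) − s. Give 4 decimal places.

bias = −0.5274

mean(θ*) = (6.657 + 6.409 + 7.270 + 5.200 + 5.878 + 7.033 + 7.138 + 6.672 + 7.113 + 5.136 + 5.687 + 7.970) / 12 = 6.51358
bias = 6.51358 − 7.041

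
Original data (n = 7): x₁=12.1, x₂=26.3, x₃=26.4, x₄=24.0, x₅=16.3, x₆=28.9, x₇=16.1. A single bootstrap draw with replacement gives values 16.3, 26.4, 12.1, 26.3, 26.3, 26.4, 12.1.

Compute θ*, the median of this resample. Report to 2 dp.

Sorted: 12.1, 12.1, 16.3, 26.3, 26.3, 26.4, 26.4
Median = middle value = 26.30

θ* = 26.30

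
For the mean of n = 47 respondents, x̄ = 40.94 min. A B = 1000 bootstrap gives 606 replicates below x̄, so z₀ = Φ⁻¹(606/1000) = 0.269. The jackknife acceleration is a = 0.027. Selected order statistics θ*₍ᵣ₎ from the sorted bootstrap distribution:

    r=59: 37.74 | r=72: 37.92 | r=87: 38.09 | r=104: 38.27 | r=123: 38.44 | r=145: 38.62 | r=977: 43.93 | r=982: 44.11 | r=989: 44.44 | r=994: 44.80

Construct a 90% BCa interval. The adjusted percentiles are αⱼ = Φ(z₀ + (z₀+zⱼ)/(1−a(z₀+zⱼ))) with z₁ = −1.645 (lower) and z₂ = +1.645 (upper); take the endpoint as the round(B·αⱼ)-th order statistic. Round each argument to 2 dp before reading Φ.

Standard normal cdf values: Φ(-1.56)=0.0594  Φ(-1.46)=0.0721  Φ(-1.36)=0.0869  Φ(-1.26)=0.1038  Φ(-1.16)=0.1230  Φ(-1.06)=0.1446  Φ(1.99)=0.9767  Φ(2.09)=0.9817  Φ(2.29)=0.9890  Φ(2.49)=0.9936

(38.62, 44.44)

Lower: z₀ + z₁ = 0.269 + (-1.645) = -1.376; 1 − a(z₀+z₁) = 1 − (0.027)(-1.376) = 1.0372; argument = 0.269 + (-1.376)/1.0372 = -1.0577 → -1.06.
α₁ = Φ(-1.06) = 0.1446; rank = round(1000 × 0.1446) = 145; θ*₍145₎ = 38.62.
Upper: z₀ + z₂ = 1.914; 1 − a(z₀+z₂) = 0.9483; argument = 2.2873 → 2.29; α₂ = 0.9890; rank = 989; θ*₍989₎ = 44.44.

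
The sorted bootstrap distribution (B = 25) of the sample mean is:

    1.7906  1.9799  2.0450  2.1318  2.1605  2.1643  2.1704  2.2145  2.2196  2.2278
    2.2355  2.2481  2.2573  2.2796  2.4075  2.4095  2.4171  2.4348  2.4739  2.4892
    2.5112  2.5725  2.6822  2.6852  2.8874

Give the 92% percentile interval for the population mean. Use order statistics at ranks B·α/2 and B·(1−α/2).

α = 0.08; lower rank = 25 × 0.040 = 1; upper rank = 25 × 0.960 = 24.
The 1st smallest replicate is 1.7906; the 24th is 2.6852.

(1.7906, 2.6852)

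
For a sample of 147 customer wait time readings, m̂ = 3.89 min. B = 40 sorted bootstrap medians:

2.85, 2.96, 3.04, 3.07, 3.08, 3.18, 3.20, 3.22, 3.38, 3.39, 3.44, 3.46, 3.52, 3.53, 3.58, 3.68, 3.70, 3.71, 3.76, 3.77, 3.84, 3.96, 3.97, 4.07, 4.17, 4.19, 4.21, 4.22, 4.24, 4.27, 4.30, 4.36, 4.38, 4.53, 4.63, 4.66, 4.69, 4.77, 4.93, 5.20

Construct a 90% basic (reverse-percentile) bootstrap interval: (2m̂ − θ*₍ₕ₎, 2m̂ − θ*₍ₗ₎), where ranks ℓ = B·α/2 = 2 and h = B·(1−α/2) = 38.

Percentile endpoints at ranks 2 and 38: θ*₍2₎ = 2.96, θ*₍38₎ = 4.77.
Basic interval reflects these around m̂:
  lower = 2 × 3.89 − 4.77 = 3.01
  upper = 2 × 3.89 − 2.96 = 4.82

(3.01, 4.82)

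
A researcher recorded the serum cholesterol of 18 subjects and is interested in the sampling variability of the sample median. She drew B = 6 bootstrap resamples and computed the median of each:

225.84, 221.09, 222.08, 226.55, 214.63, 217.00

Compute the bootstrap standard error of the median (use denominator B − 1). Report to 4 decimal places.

SE* = 4.7274

Bootstrap SE is the standard deviation of the 6 replicate medians.
Mean of replicates: (225.84 + 221.09 + 222.08 + 226.55 + 214.63 + 217.00) / 6 = 1327.19000 / 6 = 221.19833
Sum of squared deviations: (+4.64167)² + (−0.10833)² + (+0.88167)² + (+5.35167)² + (−6.56833)² + (−4.19833)² = 111.74348
Variance = 111.74348 / 5 = 22.34870
SE* = √22.34870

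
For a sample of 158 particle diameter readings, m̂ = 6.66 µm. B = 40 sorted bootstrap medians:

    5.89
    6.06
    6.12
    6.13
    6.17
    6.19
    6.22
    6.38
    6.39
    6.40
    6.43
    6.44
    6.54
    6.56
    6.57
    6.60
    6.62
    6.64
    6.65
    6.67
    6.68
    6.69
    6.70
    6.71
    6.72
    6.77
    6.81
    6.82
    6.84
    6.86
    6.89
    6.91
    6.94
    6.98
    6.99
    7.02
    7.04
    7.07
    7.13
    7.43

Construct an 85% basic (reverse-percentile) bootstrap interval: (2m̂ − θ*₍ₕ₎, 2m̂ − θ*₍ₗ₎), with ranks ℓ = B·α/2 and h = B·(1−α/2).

(6.28, 7.20)

Percentile endpoints at ranks 3 and 37: θ*₍3₎ = 6.12, θ*₍37₎ = 7.04.
Basic interval reflects these around m̂:
  lower = 2 × 6.66 − 7.04 = 6.28
  upper = 2 × 6.66 − 6.12 = 7.20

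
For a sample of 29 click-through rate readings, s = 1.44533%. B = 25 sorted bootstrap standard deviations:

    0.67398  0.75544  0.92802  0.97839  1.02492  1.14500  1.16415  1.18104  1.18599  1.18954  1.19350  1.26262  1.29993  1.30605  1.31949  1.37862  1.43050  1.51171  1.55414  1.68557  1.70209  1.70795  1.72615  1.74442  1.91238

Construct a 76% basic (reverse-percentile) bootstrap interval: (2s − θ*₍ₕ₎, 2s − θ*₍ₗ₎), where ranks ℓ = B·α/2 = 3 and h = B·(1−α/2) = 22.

(1.18271, 1.96264)

Percentile endpoints at ranks 3 and 22: θ*₍3₎ = 0.92802, θ*₍22₎ = 1.70795.
Basic interval reflects these around s:
  lower = 2 × 1.44533 − 1.70795 = 1.18271
  upper = 2 × 1.44533 − 0.92802 = 1.96264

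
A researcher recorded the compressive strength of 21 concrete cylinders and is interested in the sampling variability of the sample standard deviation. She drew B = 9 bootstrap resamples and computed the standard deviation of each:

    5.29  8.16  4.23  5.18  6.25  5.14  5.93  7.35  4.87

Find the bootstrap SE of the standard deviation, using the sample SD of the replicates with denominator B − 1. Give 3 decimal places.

SE* = 1.255

Bootstrap SE is the standard deviation of the 9 replicate standard deviations.
Mean of replicates: (5.29 + 8.16 + 4.23 + 5.18 + 6.25 + 5.14 + 5.93 + 7.35 + 4.87) / 9 = 52.4000 / 9 = 5.8222
Sum of squared deviations: (−0.5322)² + (+2.3378)² + (−1.5922)² + (−0.6422)² + (+0.4278)² + (−0.6822)² + (+0.1078)² + (+1.5278)² + (−0.9522)² = 12.5970
Variance = 12.5970 / 8 = 1.5746
SE* = √1.5746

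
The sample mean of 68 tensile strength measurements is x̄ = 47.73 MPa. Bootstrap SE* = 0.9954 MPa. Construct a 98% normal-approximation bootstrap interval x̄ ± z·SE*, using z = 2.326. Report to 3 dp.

(45.415, 50.045)

Margin = 2.326 × 0.9954 = 2.3153
Interval: 47.73 ± 2.3153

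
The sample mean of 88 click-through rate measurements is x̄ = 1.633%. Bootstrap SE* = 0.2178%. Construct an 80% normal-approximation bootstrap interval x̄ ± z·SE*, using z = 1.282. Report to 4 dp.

Margin = 1.282 × 0.2178 = 0.27922
Interval: 1.633 ± 0.27922

(1.3538, 1.9122)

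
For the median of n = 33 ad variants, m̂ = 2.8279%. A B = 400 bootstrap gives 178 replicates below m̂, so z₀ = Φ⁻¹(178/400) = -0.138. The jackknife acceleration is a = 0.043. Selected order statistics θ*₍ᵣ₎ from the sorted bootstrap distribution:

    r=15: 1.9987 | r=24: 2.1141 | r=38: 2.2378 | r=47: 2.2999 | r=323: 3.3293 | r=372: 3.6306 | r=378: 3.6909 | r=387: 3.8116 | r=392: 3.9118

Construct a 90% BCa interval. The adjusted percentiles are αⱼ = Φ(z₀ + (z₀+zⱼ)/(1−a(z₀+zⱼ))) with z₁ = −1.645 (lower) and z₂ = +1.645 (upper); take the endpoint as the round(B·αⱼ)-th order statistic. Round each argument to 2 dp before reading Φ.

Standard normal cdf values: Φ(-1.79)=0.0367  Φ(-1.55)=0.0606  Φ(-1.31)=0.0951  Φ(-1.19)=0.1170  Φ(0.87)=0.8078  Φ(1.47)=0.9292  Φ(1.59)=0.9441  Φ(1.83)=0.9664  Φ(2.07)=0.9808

(1.9987, 3.6306)

Lower: z₀ + z₁ = -0.138 + (-1.645) = -1.783; 1 − a(z₀+z₁) = 1 − (0.043)(-1.783) = 1.0767; argument = -0.138 + (-1.783)/1.0767 = -1.7940 → -1.79.
α₁ = Φ(-1.79) = 0.0367; rank = round(400 × 0.0367) = 15; θ*₍15₎ = 1.9987.
Upper: z₀ + z₂ = 1.507; 1 − a(z₀+z₂) = 0.9352; argument = 1.4734 → 1.47; α₂ = 0.9292; rank = 372; θ*₍372₎ = 3.6306.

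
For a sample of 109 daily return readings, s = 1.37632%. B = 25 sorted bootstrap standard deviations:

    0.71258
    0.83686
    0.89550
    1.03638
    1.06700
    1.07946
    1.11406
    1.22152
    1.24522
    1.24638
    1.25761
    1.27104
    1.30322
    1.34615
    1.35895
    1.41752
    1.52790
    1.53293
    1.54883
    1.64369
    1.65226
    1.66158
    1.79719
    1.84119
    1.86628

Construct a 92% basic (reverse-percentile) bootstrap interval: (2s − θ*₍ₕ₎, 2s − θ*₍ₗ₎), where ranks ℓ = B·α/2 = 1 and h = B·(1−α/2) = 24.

(0.91145, 2.04006)

Percentile endpoints at ranks 1 and 24: θ*₍1₎ = 0.71258, θ*₍24₎ = 1.84119.
Basic interval reflects these around s:
  lower = 2 × 1.37632 − 1.84119 = 0.91145
  upper = 2 × 1.37632 − 0.71258 = 2.04006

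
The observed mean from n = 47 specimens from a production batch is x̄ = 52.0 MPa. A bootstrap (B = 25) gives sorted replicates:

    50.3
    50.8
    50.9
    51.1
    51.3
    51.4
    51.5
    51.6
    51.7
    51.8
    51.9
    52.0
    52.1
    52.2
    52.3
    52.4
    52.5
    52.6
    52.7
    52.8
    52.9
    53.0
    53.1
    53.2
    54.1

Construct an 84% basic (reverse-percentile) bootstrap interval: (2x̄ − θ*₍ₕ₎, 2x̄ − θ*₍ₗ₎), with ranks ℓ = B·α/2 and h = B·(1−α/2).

Percentile endpoints at ranks 2 and 23: θ*₍2₎ = 50.8, θ*₍23₎ = 53.1.
Basic interval reflects these around x̄:
  lower = 2 × 52.0 − 53.1 = 50.9
  upper = 2 × 52.0 − 50.8 = 53.2

(50.9, 53.2)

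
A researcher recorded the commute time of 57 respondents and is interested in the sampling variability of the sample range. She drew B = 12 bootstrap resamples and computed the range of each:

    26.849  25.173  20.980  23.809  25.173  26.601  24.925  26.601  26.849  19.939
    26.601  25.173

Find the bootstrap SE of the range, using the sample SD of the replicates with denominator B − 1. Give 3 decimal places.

SE* = 2.290

Bootstrap SE is the standard deviation of the 12 replicate ranges.
Mean of replicates: (26.849 + 25.173 + 20.980 + 23.809 + 25.173 + 26.601 + 24.925 + 26.601 + 26.849 + 19.939 + 26.601 + 25.173) / 12 = 298.6730 / 12 = 24.8894
Sum of squared deviations: (+1.9596)² + (+0.2836)² + (−3.9094)² + (−1.0804)² + (+0.2836)² + (+1.7116)² + (+0.0356)² + (+1.7116)² + (+1.9596)² + (−4.9504)² + (+1.7116)² + (+0.2836)² = 57.6685
Variance = 57.6685 / 11 = 5.2426
SE* = √5.2426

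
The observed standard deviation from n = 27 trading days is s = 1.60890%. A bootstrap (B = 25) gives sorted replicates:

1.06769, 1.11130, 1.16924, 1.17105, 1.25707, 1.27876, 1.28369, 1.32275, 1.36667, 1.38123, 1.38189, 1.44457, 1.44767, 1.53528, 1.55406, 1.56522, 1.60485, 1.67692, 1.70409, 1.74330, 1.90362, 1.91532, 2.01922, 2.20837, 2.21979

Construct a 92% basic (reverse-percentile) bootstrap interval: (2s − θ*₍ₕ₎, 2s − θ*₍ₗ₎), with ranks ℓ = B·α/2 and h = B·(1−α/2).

(1.00943, 2.15011)

Percentile endpoints at ranks 1 and 24: θ*₍1₎ = 1.06769, θ*₍24₎ = 2.20837.
Basic interval reflects these around s:
  lower = 2 × 1.60890 − 2.20837 = 1.00943
  upper = 2 × 1.60890 − 1.06769 = 2.15011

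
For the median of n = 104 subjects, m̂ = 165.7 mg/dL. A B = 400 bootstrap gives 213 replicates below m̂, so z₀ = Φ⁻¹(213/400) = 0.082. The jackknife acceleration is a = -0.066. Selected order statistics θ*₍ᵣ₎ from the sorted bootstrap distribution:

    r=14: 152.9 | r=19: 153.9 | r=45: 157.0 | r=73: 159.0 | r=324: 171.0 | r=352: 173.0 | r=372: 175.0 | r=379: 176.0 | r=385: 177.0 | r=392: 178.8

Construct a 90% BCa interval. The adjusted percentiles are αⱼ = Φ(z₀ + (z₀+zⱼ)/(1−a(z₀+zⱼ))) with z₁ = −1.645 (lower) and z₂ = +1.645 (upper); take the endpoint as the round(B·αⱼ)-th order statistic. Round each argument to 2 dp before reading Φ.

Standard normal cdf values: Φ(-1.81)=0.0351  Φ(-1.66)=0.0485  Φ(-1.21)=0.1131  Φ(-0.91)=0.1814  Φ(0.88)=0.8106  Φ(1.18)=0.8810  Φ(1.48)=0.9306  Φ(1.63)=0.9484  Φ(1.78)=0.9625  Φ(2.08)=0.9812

Lower: z₀ + z₁ = 0.082 + (-1.645) = -1.563; 1 − a(z₀+z₁) = 1 − (-0.066)(-1.563) = 0.8968; argument = 0.082 + (-1.563)/0.8968 = -1.6608 → -1.66.
α₁ = Φ(-1.66) = 0.0485; rank = round(400 × 0.0485) = 19; θ*₍19₎ = 153.9.
Upper: z₀ + z₂ = 1.727; 1 − a(z₀+z₂) = 1.1140; argument = 1.6323 → 1.63; α₂ = 0.9484; rank = 379; θ*₍379₎ = 176.0.

(153.9, 176.0)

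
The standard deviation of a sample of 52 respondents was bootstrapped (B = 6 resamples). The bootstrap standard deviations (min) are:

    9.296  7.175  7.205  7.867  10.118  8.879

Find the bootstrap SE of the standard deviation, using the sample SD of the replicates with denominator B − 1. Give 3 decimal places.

SE* = 1.199

Bootstrap SE is the standard deviation of the 6 replicate standard deviations.
Mean of replicates: (9.296 + 7.175 + 7.205 + 7.867 + 10.118 + 8.879) / 6 = 50.5400 / 6 = 8.4233
Sum of squared deviations: (+0.8727)² + (−1.2483)² + (−1.2183)² + (−0.5563)² + (+1.6947)² + (+0.4557)² = 7.1933
Variance = 7.1933 / 5 = 1.4387
SE* = √1.4387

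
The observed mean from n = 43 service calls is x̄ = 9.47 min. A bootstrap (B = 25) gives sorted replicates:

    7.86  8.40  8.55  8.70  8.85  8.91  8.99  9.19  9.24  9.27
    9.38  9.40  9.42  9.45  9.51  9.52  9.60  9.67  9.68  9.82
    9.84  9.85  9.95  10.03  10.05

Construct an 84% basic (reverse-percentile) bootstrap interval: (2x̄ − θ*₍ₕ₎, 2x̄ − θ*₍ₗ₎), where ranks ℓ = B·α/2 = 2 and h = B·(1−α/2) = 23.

(8.99, 10.54)

Percentile endpoints at ranks 2 and 23: θ*₍2₎ = 8.40, θ*₍23₎ = 9.95.
Basic interval reflects these around x̄:
  lower = 2 × 9.47 − 9.95 = 8.99
  upper = 2 × 9.47 − 8.40 = 10.54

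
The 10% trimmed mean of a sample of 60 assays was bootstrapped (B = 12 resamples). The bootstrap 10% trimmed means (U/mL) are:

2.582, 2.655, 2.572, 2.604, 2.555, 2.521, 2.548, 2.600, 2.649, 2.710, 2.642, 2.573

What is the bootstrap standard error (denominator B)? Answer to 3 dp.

SE* = 0.052

Bootstrap SE is the standard deviation of the 12 replicate 10% trimmed means.
Mean of replicates: (2.582 + 2.655 + 2.572 + 2.604 + 2.555 + 2.521 + 2.548 + 2.600 + 2.649 + 2.710 + 2.642 + 2.573) / 12 = 31.2110 / 12 = 2.6009
Sum of squared deviations: (−0.0189)² + (+0.0541)² + (−0.0289)² + (+0.0031)² + (−0.0459)² + (−0.0799)² + (−0.0529)² + (−0.0009)² + (+0.0481)² + (+0.1091)² + (+0.0411)² + (−0.0279)² = 0.0321
Variance = 0.0321 / 12 = 0.0027
SE* = √0.0027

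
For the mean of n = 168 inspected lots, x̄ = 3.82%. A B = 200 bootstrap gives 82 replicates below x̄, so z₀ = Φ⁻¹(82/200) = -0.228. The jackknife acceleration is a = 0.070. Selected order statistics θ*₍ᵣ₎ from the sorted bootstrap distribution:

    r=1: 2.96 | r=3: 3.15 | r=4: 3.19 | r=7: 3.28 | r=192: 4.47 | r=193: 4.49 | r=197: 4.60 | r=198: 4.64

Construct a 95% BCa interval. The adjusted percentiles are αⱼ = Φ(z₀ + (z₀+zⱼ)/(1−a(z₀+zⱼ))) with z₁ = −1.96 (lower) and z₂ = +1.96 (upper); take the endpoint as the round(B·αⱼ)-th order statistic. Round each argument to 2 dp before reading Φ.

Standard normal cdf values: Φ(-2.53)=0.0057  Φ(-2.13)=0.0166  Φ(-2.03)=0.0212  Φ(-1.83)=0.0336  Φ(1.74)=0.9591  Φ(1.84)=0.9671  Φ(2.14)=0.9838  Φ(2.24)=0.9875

Lower: z₀ + z₁ = -0.228 + (-1.960) = -2.188; 1 − a(z₀+z₁) = 1 − (0.070)(-2.188) = 1.1532; argument = -0.228 + (-2.188)/1.1532 = -2.1254 → -2.13.
α₁ = Φ(-2.13) = 0.0166; rank = round(200 × 0.0166) = 3; θ*₍3₎ = 3.15.
Upper: z₀ + z₂ = 1.732; 1 − a(z₀+z₂) = 0.8788; argument = 1.7430 → 1.74; α₂ = 0.9591; rank = 192; θ*₍192₎ = 4.47.

(3.15, 4.47)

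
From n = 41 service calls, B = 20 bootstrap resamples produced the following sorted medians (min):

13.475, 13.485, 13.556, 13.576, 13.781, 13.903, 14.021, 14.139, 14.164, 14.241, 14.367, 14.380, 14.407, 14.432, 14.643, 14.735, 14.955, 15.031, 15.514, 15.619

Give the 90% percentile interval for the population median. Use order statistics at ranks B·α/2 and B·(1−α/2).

(13.475, 15.514)

α = 0.10; lower rank = 20 × 0.050 = 1; upper rank = 20 × 0.950 = 19.
The 1st smallest replicate is 13.475; the 19th is 15.514.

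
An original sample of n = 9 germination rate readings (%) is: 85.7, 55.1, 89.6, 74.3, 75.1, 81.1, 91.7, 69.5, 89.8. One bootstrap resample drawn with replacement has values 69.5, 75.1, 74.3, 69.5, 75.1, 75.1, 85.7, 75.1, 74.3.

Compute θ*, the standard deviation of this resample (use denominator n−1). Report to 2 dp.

Mean = 74.8556; sum of squared deviations = 175.8222
s² = 175.8222 / 8 = 21.9778
s = √21.9778 = 4.69

θ* = 4.69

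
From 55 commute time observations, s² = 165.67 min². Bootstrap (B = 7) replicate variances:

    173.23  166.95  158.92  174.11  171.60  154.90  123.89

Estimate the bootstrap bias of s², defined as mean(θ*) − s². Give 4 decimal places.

bias = −5.1557

mean(θ*) = (173.23 + 166.95 + 158.92 + 174.11 + 171.60 + 154.90 + 123.89) / 7 = 160.51429
bias = 160.51429 − 165.67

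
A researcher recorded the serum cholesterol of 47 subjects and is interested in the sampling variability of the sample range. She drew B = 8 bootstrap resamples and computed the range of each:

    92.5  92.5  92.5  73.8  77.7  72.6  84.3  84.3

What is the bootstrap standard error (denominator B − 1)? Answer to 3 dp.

Bootstrap SE is the standard deviation of the 8 replicate ranges.
Mean of replicates: (92.5 + 92.5 + 92.5 + 73.8 + 77.7 + 72.6 + 84.3 + 84.3) / 8 = 670.2000 / 8 = 83.7750
Sum of squared deviations: (+8.7250)² + (+8.7250)² + (+8.7250)² + (−9.9750)² + (−6.0750)² + (−11.1750)² + (+0.5250)² + (+0.5250)² = 490.2150
Variance = 490.2150 / 7 = 70.0307
SE* = √70.0307

SE* = 8.368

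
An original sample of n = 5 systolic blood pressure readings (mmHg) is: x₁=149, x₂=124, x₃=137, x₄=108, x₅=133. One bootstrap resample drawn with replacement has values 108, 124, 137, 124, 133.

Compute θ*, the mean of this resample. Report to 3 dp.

Mean = (108 + 124 + 137 + 124 + 133) / 5 = 626.0 / 5 = 125.200

θ* = 125.200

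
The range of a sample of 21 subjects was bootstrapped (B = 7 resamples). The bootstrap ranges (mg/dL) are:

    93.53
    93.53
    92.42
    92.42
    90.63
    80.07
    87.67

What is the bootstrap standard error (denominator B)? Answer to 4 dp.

Bootstrap SE is the standard deviation of the 7 replicate ranges.
Mean of replicates: (93.53 + 93.53 + 92.42 + 92.42 + 90.63 + 80.07 + 87.67) / 7 = 630.27000 / 7 = 90.03857
Sum of squared deviations: (+3.49143)² + (+3.49143)² + (+2.38143)² + (+2.38143)² + (+0.59143)² + (−9.96857)² + (−2.36857)² = 141.05489
Variance = 141.05489 / 7 = 20.15070
SE* = √20.15070

SE* = 4.4890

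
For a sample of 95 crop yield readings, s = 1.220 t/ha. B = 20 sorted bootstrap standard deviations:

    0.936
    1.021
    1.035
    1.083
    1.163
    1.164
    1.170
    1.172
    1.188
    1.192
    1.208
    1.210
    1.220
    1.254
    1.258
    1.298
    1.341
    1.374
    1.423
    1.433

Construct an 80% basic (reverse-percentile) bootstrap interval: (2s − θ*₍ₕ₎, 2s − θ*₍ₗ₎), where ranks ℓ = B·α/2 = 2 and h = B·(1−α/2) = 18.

(1.066, 1.419)

Percentile endpoints at ranks 2 and 18: θ*₍2₎ = 1.021, θ*₍18₎ = 1.374.
Basic interval reflects these around s:
  lower = 2 × 1.220 − 1.374 = 1.066
  upper = 2 × 1.220 − 1.021 = 1.419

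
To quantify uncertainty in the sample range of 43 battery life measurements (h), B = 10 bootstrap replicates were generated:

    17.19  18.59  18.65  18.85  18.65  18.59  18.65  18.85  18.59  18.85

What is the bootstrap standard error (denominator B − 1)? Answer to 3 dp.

SE* = 0.489

Bootstrap SE is the standard deviation of the 10 replicate ranges.
Mean of replicates: (17.19 + 18.59 + 18.65 + 18.85 + 18.65 + 18.59 + 18.65 + 18.85 + 18.59 + 18.85) / 10 = 185.4600 / 10 = 18.5460
Sum of squared deviations: (−1.3560)² + (+0.0440)² + (+0.1040)² + (+0.3040)² + (+0.1040)² + (+0.0440)² + (+0.1040)² + (+0.3040)² + (+0.0440)² + (+0.3040)² = 2.1542
Variance = 2.1542 / 9 = 0.2394
SE* = √0.2394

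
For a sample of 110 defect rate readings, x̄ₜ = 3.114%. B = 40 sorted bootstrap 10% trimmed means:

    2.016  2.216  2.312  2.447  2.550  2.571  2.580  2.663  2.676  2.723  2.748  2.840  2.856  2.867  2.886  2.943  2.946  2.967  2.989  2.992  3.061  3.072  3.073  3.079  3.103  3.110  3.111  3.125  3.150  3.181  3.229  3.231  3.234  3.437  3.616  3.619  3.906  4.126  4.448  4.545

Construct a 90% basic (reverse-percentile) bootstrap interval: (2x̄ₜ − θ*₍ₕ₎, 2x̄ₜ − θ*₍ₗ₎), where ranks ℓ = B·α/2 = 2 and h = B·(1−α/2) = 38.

(2.102, 4.012)

Percentile endpoints at ranks 2 and 38: θ*₍2₎ = 2.216, θ*₍38₎ = 4.126.
Basic interval reflects these around x̄ₜ:
  lower = 2 × 3.114 − 4.126 = 2.102
  upper = 2 × 3.114 − 2.216 = 4.012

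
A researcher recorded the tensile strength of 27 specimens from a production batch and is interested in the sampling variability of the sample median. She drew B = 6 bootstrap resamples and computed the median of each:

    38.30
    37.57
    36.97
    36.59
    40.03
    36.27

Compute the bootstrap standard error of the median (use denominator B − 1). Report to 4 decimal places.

SE* = 1.3841

Bootstrap SE is the standard deviation of the 6 replicate medians.
Mean of replicates: (38.30 + 37.57 + 36.97 + 36.59 + 40.03 + 36.27) / 6 = 225.73000 / 6 = 37.62167
Sum of squared deviations: (+0.67833)² + (−0.05167)² + (−0.65167)² + (−1.03167)² + (+2.40833)² + (−1.35167)² = 9.57888
Variance = 9.57888 / 5 = 1.91578
SE* = √1.91578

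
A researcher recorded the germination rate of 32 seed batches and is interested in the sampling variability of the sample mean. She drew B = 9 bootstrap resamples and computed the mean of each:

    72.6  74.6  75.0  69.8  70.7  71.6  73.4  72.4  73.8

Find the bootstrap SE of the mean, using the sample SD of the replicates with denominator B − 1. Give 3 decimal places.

Bootstrap SE is the standard deviation of the 9 replicate means.
Mean of replicates: (72.6 + 74.6 + 75.0 + 69.8 + 70.7 + 71.6 + 73.4 + 72.4 + 73.8) / 9 = 653.9000 / 9 = 72.6556
Sum of squared deviations: (−0.0556)² + (+1.9444)² + (+2.3444)² + (−2.8556)² + (−1.9556)² + (−1.0556)² + (+0.7444)² + (−0.2556)² + (+1.1444)² = 24.3022
Variance = 24.3022 / 8 = 3.0378
SE* = √3.0378

SE* = 1.743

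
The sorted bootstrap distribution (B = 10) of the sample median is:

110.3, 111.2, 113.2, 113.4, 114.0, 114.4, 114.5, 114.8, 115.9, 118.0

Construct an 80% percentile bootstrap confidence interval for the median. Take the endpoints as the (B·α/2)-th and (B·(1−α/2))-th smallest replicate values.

α = 0.20; lower rank = 10 × 0.100 = 1; upper rank = 10 × 0.900 = 9.
The 1st smallest replicate is 110.3; the 9th is 115.9.

(110.3, 115.9)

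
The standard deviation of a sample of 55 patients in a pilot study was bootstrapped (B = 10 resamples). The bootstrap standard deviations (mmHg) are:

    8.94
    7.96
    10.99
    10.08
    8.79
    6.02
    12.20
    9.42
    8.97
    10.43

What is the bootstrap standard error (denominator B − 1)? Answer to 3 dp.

Bootstrap SE is the standard deviation of the 10 replicate standard deviations.
Mean of replicates: (8.94 + 7.96 + 10.99 + 10.08 + 8.79 + 6.02 + 12.20 + 9.42 + 8.97 + 10.43) / 10 = 93.8000 / 10 = 9.3800
Sum of squared deviations: (−0.4400)² + (−1.4200)² + (+1.6100)² + (+0.7000)² + (−0.5900)² + (−3.3600)² + (+2.8200)² + (+0.0400)² + (−0.4100)² + (+1.0500)² = 26.1544
Variance = 26.1544 / 9 = 2.9060
SE* = √2.9060

SE* = 1.705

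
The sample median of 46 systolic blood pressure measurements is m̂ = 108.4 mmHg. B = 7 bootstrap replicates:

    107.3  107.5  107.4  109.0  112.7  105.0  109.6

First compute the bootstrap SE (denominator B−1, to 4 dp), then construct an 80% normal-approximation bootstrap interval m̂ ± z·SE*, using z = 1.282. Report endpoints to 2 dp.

(105.31, 111.49)

Mean of replicates = 108.3571; sum of squared deviations = 34.8571; SE* = √(34.8571/6) = 2.4103
Margin = 1.282 × 2.4103 = 3.090
Interval: 108.4 ± 3.090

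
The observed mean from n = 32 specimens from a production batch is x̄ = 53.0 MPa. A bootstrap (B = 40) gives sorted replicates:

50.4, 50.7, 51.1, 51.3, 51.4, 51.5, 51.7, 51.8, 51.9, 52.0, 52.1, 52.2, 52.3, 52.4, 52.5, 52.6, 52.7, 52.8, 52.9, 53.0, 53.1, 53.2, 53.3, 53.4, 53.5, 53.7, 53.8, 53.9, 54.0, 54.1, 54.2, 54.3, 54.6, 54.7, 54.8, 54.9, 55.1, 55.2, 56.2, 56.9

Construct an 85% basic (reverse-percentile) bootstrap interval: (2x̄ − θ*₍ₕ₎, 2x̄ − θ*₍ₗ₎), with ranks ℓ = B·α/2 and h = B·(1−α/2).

Percentile endpoints at ranks 3 and 37: θ*₍3₎ = 51.1, θ*₍37₎ = 55.1.
Basic interval reflects these around x̄:
  lower = 2 × 53.0 − 55.1 = 50.9
  upper = 2 × 53.0 − 51.1 = 54.9

(50.9, 54.9)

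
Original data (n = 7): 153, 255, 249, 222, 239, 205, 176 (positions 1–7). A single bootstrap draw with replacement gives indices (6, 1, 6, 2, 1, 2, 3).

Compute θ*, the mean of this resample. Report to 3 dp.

Resample values: 205, 153, 205, 255, 153, 255, 249.
Mean = (205 + 153 + 205 + 255 + 153 + 255 + 249) / 7 = 1475.0 / 7 = 210.714

θ* = 210.714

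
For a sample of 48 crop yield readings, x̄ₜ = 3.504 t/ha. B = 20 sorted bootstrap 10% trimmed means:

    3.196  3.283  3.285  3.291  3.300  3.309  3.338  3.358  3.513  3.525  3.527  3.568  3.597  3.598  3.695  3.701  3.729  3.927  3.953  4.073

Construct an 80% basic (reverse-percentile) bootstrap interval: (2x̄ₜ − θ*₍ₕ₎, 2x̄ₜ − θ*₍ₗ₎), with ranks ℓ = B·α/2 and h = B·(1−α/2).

Percentile endpoints at ranks 2 and 18: θ*₍2₎ = 3.283, θ*₍18₎ = 3.927.
Basic interval reflects these around x̄ₜ:
  lower = 2 × 3.504 − 3.927 = 3.081
  upper = 2 × 3.504 − 3.283 = 3.725

(3.081, 3.725)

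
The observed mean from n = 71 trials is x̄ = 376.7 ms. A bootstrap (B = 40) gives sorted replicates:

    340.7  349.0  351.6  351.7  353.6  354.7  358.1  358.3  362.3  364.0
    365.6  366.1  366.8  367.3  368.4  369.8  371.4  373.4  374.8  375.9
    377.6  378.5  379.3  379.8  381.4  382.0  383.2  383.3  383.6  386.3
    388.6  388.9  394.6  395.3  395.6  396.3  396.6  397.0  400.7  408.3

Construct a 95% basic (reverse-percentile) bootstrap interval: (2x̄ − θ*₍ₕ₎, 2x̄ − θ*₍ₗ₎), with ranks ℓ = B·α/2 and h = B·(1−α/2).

Percentile endpoints at ranks 1 and 39: θ*₍1₎ = 340.7, θ*₍39₎ = 400.7.
Basic interval reflects these around x̄:
  lower = 2 × 376.7 − 400.7 = 352.7
  upper = 2 × 376.7 − 340.7 = 412.7

(352.7, 412.7)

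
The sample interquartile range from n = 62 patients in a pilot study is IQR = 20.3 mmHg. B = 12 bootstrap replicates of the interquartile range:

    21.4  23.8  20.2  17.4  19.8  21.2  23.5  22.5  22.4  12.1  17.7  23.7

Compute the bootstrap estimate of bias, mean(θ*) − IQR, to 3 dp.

mean(θ*) = (21.4 + 23.8 + 20.2 + 17.4 + 19.8 + 21.2 + 23.5 + 22.5 + 22.4 + 12.1 + 17.7 + 23.7) / 12 = 20.4750
bias = 20.4750 − 20.3

bias = +0.175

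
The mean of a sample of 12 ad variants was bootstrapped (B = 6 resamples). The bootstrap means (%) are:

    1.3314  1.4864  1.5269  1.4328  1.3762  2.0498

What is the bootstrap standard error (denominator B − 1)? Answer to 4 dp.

Bootstrap SE is the standard deviation of the 6 replicate means.
Mean of replicates: (1.3314 + 1.4864 + 1.5269 + 1.4328 + 1.3762 + 2.0498) / 6 = 9.20350 / 6 = 1.53392
Sum of squared deviations: (−0.20252)² + (−0.04752)² + (−0.00702)² + (−0.10112)² + (−0.15772)² + (+0.51588)² = 0.34455
Variance = 0.34455 / 5 = 0.06891
SE* = √0.06891

SE* = 0.2625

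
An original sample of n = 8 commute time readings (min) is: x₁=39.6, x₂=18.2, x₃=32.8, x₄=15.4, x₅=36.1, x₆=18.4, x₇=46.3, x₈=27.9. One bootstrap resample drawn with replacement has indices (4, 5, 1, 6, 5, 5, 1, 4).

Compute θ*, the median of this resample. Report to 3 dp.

Resample values: 15.4, 36.1, 39.6, 18.4, 36.1, 36.1, 39.6, 15.4.
Sorted: 15.4, 15.4, 18.4, 36.1, 36.1, 36.1, 39.6, 39.6
Median = average of the two middle values = 36.100

θ* = 36.100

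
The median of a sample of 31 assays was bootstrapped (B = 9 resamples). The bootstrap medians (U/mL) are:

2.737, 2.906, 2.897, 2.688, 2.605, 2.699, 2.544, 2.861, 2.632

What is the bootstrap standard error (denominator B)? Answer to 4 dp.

SE* = 0.1241

Bootstrap SE is the standard deviation of the 9 replicate medians.
Mean of replicates: (2.737 + 2.906 + 2.897 + 2.688 + 2.605 + 2.699 + 2.544 + 2.861 + 2.632) / 9 = 24.56900 / 9 = 2.72989
Sum of squared deviations: (+0.00711)² + (+0.17611)² + (+0.16711)² + (−0.04189)² + (−0.12489)² + (−0.03089)² + (−0.18589)² + (+0.13111)² + (−0.09789)² = 0.13862
Variance = 0.13862 / 9 = 0.01540
SE* = √0.01540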